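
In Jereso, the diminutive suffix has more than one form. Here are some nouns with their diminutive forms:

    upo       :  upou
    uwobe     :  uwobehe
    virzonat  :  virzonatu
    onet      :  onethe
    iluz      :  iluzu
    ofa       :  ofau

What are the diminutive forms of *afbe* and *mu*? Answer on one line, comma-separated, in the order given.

The alternation tracks the last vowel of the stem — -he when the last vowel of the stem is a front vowel (*uwobe*, *onet*); -u when the last vowel of the stem is a back vowel (*upo*, *virzonat*, *iluz*, *ofa*).
*afbe* — last vowel /e/ (a front vowel) → -he → *afbehe*.
*mu*: last vowel = /u/, a back vowel → -u → *muu*.

afbehe, muu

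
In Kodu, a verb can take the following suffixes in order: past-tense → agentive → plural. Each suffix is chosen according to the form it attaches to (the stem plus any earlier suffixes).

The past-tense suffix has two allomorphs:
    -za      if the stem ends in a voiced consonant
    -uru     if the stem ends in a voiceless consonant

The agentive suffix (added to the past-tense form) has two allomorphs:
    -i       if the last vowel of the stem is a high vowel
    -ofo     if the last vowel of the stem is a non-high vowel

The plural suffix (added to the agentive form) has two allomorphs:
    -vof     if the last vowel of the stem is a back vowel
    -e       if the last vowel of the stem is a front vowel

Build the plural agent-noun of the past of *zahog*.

zahogzaofovof

*zahog* — final consonant /g/ (voiced) → -za → *zahogza*.
The past-tense form *zahogza*: last vowel = /a/, a non-high vowel → -ofo → *zahogzaofo*.
The last vowel of the agentive form *zahogzaofo* is /o/, which is a back vowel, so the plural suffix is -vof, giving *zahogzaofovof*.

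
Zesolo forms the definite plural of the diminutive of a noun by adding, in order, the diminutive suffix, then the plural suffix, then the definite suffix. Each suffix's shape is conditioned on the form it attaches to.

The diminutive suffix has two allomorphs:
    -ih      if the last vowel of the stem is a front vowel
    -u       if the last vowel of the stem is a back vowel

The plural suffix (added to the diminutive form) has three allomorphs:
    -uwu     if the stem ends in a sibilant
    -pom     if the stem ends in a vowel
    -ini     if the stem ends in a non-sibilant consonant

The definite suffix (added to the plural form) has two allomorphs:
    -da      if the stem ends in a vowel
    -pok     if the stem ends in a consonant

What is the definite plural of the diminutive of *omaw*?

omawupompok

The last vowel of *omaw* is /a/, which is a back vowel, so the diminutive suffix is -u, giving *omawu*.
The diminutive form *omawu*: final sound = /u/, a vowel → -pom → *omawupom*.
The plural form *omawupom*: final sound = /m/, a consonant → -pok → *omawupompok*.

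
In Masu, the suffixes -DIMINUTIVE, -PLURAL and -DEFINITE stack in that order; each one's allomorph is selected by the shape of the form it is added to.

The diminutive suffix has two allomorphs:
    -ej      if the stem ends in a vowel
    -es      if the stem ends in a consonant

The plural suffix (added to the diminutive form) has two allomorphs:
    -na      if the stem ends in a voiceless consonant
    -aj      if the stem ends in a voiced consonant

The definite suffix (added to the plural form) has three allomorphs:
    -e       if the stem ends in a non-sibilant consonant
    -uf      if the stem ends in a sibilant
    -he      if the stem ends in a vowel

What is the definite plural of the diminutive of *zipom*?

Since the final sound of *zipom* is /m/ (a consonant), it takes -es, giving *zipomes*.
The final consonant of the diminutive form *zipomes* is /s/, which is voiceless, so the plural suffix is -na, giving *zipomesna*.
The final sound of the plural form *zipomesna* is /a/, which is a vowel, so the definite suffix is -he, giving *zipomesnahe*.

zipomesnahe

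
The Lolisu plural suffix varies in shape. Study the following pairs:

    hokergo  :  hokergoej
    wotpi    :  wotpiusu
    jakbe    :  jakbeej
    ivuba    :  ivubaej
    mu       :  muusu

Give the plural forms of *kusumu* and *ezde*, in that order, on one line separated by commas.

Looking at the last vowel of each stem: -usu when the last vowel of the stem is a high vowel (*wotpi*, *mu*); -ej when the last vowel of the stem is a non-high vowel (*hokergo*, *jakbe*, *ivuba*).
*kusumu*: last vowel = /u/, a high vowel → -usu → *kusumuusu*.
*ezde* — last vowel /e/ (a non-high vowel) → -ej → *ezdeej*.

kusumuusu, ezdeej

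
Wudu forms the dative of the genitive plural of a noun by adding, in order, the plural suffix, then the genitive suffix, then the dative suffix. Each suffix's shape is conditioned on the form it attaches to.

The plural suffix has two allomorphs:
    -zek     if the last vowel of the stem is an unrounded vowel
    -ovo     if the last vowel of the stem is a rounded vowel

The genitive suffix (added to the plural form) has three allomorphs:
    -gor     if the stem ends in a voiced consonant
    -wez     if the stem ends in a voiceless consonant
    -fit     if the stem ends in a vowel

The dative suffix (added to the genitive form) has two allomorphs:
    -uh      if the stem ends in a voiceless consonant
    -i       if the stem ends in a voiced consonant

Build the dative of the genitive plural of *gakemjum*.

*gakemjum* — last vowel /u/ (a rounded vowel) → -ovo → *gakemjumovo*.
Since the final sound of the plural form *gakemjumovo* is /o/ (a vowel), it takes -fit, giving *gakemjumovofit*.
The final consonant of the genitive form *gakemjumovofit* is /t/, which is voiceless, so the dative suffix is -uh, giving *gakemjumovofituh*.

gakemjumovofituh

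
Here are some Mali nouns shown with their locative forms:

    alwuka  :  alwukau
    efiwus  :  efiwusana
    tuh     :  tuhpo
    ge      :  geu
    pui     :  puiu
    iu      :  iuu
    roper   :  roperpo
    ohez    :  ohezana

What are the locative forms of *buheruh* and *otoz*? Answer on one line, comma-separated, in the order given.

Looking at the final sound of each stem: -ana when the stem ends in a sibilant (*efiwus*, *ohez*); -po when the stem ends in a non-sibilant consonant (*tuh*, *roper*); -u when the stem ends in a vowel (*alwuka*, *ge*, *pui*, *iu*).
Since the final sound of *buheruh* is /h/ (a non-sibilant consonant), it takes -po, giving *buheruhpo*.
*otoz* — final sound /z/ (a sibilant) → -ana → *otozana*.

buheruhpo, otozana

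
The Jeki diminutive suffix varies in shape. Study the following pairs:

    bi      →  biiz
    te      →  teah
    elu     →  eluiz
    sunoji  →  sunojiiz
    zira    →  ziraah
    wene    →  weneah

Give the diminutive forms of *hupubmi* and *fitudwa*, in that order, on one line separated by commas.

hupubmiiz, fitudwaah

The alternation tracks the last vowel of the stem — -iz when the last vowel of the stem is a high vowel (*bi*, *elu*, *sunoji*); -ah when the last vowel of the stem is a non-high vowel (*te*, *zira*, *wene*).
*hupubmi*: last vowel = /i/, a high vowel → -iz → *hupubmiiz*.
The last vowel of *fitudwa* is /a/, which is a non-high vowel, so the suffix is -ah, giving *fitudwaah*.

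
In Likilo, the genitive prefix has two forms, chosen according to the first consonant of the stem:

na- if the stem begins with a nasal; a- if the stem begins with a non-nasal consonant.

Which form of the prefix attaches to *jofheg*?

a-

The first consonant of *jofheg* is /j/, which is non-nasal, so the prefix is a-.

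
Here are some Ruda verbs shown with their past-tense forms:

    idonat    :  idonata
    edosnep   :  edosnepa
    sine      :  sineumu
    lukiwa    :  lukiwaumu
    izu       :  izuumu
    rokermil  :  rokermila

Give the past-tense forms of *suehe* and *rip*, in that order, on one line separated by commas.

Looking at the final sound of each stem: -a when the stem ends in a consonant (*idonat*, *edosnep*, *rokermil*); -umu when the stem ends in a vowel (*sine*, *lukiwa*, *izu*).
The final sound of *suehe* is /e/, which is a vowel, so the suffix is -umu, giving *sueheumu*.
*rip*: final sound = /p/, a consonant → -a → *ripa*.

sueheumu, ripa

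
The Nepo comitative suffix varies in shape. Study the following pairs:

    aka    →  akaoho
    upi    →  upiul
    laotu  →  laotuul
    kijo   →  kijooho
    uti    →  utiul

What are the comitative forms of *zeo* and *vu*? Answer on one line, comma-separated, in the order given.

zeooho, vuul

The pattern is height harmony: -ul when the last vowel of the stem is a high vowel (*upi*, *laotu*, *uti*); -oho when the last vowel of the stem is a non-high vowel (*aka*, *kijo*).
*zeo*: last vowel = /o/, a non-high vowel → -oho → *zeooho*.
*vu*: last vowel = /u/, a high vowel → -ul → *vuul*.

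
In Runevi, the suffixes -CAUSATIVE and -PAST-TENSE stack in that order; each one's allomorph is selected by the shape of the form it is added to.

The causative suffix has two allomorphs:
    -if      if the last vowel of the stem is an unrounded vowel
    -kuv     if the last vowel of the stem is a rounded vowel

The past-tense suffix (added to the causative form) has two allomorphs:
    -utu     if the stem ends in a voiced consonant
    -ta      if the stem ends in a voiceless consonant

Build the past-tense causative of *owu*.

The last vowel of *owu* is /u/, which is a rounded vowel, so the causative suffix is -kuv, giving *owukuv*.
The causative form *owukuv* — final consonant /v/ (voiced) → -utu → *owukuvutu*.

owukuvutu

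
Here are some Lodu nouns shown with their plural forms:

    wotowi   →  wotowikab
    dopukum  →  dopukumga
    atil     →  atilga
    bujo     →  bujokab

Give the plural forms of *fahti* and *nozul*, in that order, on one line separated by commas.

The pattern is consonant vs. vowel: -ga when the stem ends in a consonant (*dopukum*, *atil*); -kab when the stem ends in a vowel (*wotowi*, *bujo*).
*fahti* — final sound /i/ (a vowel) → -kab → *fahtikab*.
The final sound of *nozul* is /l/, which is a consonant, so the suffix is -ga, giving *nozulga*.

fahtikab, nozulga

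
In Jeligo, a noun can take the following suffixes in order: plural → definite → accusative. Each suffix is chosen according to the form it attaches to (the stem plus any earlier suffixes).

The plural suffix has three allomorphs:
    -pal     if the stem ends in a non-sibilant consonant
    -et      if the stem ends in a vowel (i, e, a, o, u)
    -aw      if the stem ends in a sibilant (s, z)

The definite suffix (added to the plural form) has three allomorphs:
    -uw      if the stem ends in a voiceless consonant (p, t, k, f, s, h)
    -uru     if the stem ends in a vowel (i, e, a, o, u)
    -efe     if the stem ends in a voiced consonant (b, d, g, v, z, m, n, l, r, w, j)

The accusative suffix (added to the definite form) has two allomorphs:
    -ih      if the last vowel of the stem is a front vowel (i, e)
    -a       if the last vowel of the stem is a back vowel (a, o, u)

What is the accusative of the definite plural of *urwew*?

*urwew* — final sound /w/ (a non-sibilant consonant) → -pal → *urwewpal*.
Since the final sound of the plural form *urwewpal* is /l/ (a voiced consonant), it takes -efe, giving *urwewpalefe*.
The definite form *urwewpalefe*: last vowel = /e/, a front vowel → -ih → *urwewpalefeih*.

urwewpalefeih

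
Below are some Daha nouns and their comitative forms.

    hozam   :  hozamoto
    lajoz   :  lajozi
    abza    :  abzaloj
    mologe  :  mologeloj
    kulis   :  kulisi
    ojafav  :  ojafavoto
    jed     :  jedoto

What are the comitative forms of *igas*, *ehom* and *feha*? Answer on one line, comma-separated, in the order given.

The suffix is conditioned by the final sound: -i when the stem ends in a sibilant (*lajoz*, *kulis*); -oto when the stem ends in a non-sibilant consonant (*hozam*, *ojafav*, *jed*); -loj when the stem ends in a vowel (*abza*, *mologe*).
Since the final sound of *igas* is /s/ (a sibilant), it takes -i, giving *igasi*.
Since the final sound of *ehom* is /m/ (a non-sibilant consonant), it takes -oto, giving *ehomoto*.
The final sound of *feha* is /a/, which is a vowel, so the suffix is -loj, giving *fehaloj*.

igasi, ehomoto, fehaloj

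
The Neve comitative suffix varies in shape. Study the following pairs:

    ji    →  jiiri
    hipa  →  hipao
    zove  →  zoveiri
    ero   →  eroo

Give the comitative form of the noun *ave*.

Looking at the last vowel of each stem: -iri when the last vowel of the stem is a front vowel (*ji*, *zove*); -o when the last vowel of the stem is a back vowel (*hipa*, *ero*).
Since the last vowel of *ave* is /e/ (a front vowel), it takes -iri, giving *aveiri*.

aveiri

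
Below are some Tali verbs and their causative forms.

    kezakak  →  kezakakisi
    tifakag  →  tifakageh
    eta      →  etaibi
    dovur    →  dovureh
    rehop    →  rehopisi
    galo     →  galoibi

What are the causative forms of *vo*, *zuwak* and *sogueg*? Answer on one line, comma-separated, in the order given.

The alternation tracks the final sound of the stem — -isi when the stem ends in a voiceless consonant (*kezakak*, *rehop*); -eh when the stem ends in a voiced consonant (*tifakag*, *dovur*); -ibi when the stem ends in a vowel (*eta*, *galo*).
*vo*: final sound = /o/, a vowel → -ibi → *voibi*.
*zuwak* — final sound /k/ (a voiceless consonant) → -isi → *zuwakisi*.
*sogueg*: final sound = /g/, a voiced consonant → -eh → *soguegeh*.

voibi, zuwakisi, soguegeh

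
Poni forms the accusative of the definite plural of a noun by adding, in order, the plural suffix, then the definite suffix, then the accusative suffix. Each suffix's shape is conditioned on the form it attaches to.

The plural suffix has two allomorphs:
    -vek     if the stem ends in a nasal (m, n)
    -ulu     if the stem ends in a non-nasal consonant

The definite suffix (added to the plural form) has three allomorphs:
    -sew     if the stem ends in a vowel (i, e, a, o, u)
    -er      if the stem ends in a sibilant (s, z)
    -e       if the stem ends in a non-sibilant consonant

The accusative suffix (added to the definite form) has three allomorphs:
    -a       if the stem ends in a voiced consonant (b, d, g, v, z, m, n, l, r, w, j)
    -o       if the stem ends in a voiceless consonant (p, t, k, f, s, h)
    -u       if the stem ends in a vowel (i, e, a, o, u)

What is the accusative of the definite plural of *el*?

Since the final consonant of *el* is /l/ (non-nasal), it takes -ulu, giving *elulu*.
The plural form *elulu*: final sound = /u/, a vowel → -sew → *elulusew*.
The definite form *elulusew* — final sound /w/ (a voiced consonant) → -a → *elulusewa*.

elulusewa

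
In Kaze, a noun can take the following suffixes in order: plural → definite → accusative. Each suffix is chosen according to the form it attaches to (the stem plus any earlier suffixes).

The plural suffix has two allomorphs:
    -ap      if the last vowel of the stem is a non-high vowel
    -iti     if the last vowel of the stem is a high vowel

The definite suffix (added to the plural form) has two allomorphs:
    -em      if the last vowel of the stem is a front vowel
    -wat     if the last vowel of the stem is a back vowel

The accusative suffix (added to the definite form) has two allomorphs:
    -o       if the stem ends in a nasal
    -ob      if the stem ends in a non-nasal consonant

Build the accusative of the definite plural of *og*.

ogapwatob

The last vowel of *og* is /o/, which is a non-high vowel, so the plural suffix is -ap, giving *ogap*.
Since the last vowel of the plural form *ogap* is /a/ (a back vowel), it takes -wat, giving *ogapwat*.
The final consonant of the definite form *ogapwat* is /t/, which is non-nasal, so the accusative suffix is -ob, giving *ogapwatob*.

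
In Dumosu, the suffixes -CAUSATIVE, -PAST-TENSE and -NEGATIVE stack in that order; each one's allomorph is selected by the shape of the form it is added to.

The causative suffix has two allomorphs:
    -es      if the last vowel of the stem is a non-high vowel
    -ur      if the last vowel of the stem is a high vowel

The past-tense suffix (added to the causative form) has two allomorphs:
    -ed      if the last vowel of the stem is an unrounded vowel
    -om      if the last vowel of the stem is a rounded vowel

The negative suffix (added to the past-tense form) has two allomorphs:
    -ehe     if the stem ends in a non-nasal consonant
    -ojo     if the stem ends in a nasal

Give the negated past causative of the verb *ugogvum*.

ugogvumuromojo

*ugogvum* — last vowel /u/ (a high vowel) → -ur → *ugogvumur*.
The last vowel of the causative form *ugogvumur* is /u/, which is a rounded vowel, so the past-tense suffix is -om, giving *ugogvumurom*.
The past-tense form *ugogvumurom* — final consonant /m/ (a nasal) → -ojo → *ugogvumuromojo*.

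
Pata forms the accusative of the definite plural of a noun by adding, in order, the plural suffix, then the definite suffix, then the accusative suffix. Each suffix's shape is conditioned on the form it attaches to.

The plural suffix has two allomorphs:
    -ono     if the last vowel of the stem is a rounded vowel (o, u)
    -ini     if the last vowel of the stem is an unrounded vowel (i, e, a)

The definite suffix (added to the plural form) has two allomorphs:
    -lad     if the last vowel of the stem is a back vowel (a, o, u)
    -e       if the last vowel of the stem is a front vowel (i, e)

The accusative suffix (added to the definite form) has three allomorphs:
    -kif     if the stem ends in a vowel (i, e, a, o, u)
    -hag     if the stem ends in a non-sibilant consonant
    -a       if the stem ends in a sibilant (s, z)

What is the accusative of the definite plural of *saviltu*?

saviltuonoladhag

Since the last vowel of *saviltu* is /u/ (a rounded vowel), it takes -ono, giving *saviltuono*.
Since the last vowel of the plural form *saviltuono* is /o/ (a back vowel), it takes -lad, giving *saviltuonolad*.
The final sound of the definite form *saviltuonolad* is /d/, which is a non-sibilant consonant, so the accusative suffix is -hag, giving *saviltuonoladhag*.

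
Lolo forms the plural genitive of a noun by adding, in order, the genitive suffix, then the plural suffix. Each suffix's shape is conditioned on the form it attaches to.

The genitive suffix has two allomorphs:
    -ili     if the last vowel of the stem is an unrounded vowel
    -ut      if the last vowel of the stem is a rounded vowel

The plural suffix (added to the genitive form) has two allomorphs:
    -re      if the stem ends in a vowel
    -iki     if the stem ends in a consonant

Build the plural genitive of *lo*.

Since the last vowel of *lo* is /o/ (a rounded vowel), it takes -ut, giving *lout*.
Since the final sound of the genitive form *lout* is /t/ (a consonant), it takes -iki, giving *loutiki*.

loutiki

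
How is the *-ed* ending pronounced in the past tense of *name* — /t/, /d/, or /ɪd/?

The stem *name* ends in a voiced sound other than /d/.
The -ed suffix is realized as /ɪd/ after /t, d/; as /t/ after other voiceless consonants; and as /d/ after other voiced sounds.
So -ed on *name* is pronounced /d/.

/d/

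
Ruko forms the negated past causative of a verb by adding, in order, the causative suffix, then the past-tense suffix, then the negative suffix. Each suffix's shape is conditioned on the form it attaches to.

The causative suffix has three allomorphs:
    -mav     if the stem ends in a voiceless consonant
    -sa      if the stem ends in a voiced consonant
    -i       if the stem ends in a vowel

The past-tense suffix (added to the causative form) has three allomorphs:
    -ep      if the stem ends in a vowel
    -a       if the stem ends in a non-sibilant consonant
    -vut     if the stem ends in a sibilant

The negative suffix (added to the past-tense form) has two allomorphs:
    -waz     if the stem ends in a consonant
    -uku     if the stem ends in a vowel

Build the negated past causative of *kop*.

The final sound of *kop* is /p/, which is a voiceless consonant, so the causative suffix is -mav, giving *kopmav*.
The final sound of the causative form *kopmav* is /v/, which is a non-sibilant consonant, so the past-tense suffix is -a, giving *kopmava*.
The final sound of the past-tense form *kopmava* is /a/, which is a vowel, so the negative suffix is -uku, giving *kopmavauku*.

kopmavauku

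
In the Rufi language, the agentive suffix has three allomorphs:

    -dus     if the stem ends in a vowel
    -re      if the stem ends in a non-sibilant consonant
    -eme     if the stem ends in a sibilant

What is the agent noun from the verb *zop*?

zopre

*zop*: final sound = /p/, a non-sibilant consonant → -re → *zopre*.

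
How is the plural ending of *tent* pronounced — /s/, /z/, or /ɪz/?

The stem *tent* ends in a voiceless non-sibilant consonant.
The plural suffix surfaces as /ɪz/ after sibilants, /s/ after other voiceless consonants, and /z/ after other voiced sounds.
So the plural -s on *tent* is pronounced /s/.

/s/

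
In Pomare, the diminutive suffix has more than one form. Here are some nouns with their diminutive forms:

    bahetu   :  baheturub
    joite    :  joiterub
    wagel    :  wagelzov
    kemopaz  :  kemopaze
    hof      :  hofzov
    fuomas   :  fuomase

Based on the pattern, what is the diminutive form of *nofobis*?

Looking at the final sound of each stem: -e when the stem ends in a sibilant (*kemopaz*, *fuomas*); -zov when the stem ends in a non-sibilant consonant (*wagel*, *hof*); -rub when the stem ends in a vowel (*bahetu*, *joite*).
The final sound of *nofobis* is /s/, which is a sibilant, so the suffix is -e, giving *nofobise*.

nofobise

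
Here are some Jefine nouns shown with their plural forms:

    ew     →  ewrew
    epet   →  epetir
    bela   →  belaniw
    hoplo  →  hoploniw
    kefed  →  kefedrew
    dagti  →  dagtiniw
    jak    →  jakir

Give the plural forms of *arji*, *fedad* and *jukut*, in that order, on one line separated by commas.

arjiniw, fedadrew, jukutir

The alternation tracks the final sound of the stem — -ir when the stem ends in a voiceless consonant (*epet*, *jak*); -rew when the stem ends in a voiced consonant (*ew*, *kefed*); -niw when the stem ends in a vowel (*bela*, *hoplo*, *dagti*).
The final sound of *arji* is /i/, which is a vowel, so the suffix is -niw, giving *arjiniw*.
The final sound of *fedad* is /d/, which is a voiced consonant, so the suffix is -rew, giving *fedadrew*.
*jukut* — final sound /t/ (a voiceless consonant) → -ir → *jukutir*.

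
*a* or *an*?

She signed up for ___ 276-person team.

The indefinite article is chosen by the initial *sound* of the following word, not its spelling.
The number *276* is spoken "two hundred …", beginning with /tuː/ — a consonant sound.
So the article is *a*: She signed up for a 276-person team.

a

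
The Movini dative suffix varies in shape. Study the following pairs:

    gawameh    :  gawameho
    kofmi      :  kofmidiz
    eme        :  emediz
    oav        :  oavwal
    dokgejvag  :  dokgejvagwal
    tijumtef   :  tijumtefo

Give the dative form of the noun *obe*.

obediz

The suffix is conditioned by the final sound: -o when the stem ends in a voiceless consonant (*gawameh*, *tijumtef*); -wal when the stem ends in a voiced consonant (*oav*, *dokgejvag*); -diz when the stem ends in a vowel (*kofmi*, *eme*).
*obe*: final sound = /e/, a vowel → -diz → *obediz*.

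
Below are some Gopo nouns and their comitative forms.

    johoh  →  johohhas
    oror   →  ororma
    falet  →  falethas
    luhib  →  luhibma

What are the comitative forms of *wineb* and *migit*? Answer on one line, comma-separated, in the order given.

winebma, migithas

The suffix is conditioned by the final consonant: -has when the stem ends in a voiceless consonant (*johoh*, *falet*); -ma when the stem ends in a voiced consonant (*oror*, *luhib*).
*wineb*: final consonant = /b/, voiced → -ma → *winebma*.
The final consonant of *migit* is /t/, which is voiceless, so the suffix is -has, giving *migithas*.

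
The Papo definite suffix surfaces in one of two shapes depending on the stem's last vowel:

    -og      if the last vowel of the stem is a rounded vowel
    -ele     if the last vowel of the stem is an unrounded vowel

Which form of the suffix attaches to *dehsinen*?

*dehsinen*: last vowel = /e/, an unrounded vowel → -ele.

-ele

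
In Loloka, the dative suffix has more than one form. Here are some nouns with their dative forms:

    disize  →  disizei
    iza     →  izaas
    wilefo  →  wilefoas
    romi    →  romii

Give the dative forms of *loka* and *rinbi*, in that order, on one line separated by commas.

Looking at the last vowel of each stem: -i when the last vowel of the stem is a front vowel (*disize*, *romi*); -as when the last vowel of the stem is a back vowel (*iza*, *wilefo*).
Since the last vowel of *loka* is /a/ (a back vowel), it takes -as, giving *lokaas*.
Since the last vowel of *rinbi* is /i/ (a front vowel), it takes -i, giving *rinbii*.

lokaas, rinbii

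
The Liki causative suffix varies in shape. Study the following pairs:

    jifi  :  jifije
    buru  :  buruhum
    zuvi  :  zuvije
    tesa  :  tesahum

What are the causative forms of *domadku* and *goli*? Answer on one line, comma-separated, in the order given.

domadkuhum, golije

The suffix is conditioned by the last vowel: -je when the last vowel of the stem is a front vowel (*jifi*, *zuvi*); -hum when the last vowel of the stem is a back vowel (*buru*, *tesa*).
The last vowel of *domadku* is /u/, which is a back vowel, so the suffix is -hum, giving *domadkuhum*.
The last vowel of *goli* is /i/, which is a front vowel, so the suffix is -je, giving *golije*.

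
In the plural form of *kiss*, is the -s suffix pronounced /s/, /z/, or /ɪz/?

/ɪz/

The stem *kiss* ends in a sibilant (/s, z, ʃ, ʒ, tʃ, dʒ/).
The plural suffix surfaces as /ɪz/ after sibilants, /s/ after other voiceless consonants, and /z/ after other voiced sounds.
So the plural -s on *kiss* is pronounced /ɪz/.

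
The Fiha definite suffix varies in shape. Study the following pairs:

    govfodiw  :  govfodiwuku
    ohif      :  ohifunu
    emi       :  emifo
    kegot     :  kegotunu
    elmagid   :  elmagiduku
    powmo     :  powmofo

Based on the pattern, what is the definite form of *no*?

The suffix is conditioned by the final sound: -unu when the stem ends in a voiceless consonant (*ohif*, *kegot*); -uku when the stem ends in a voiced consonant (*govfodiw*, *elmagid*); -fo when the stem ends in a vowel (*emi*, *powmo*).
Since the final sound of *no* is /o/ (a vowel), it takes -fo, giving *nofo*.

nofo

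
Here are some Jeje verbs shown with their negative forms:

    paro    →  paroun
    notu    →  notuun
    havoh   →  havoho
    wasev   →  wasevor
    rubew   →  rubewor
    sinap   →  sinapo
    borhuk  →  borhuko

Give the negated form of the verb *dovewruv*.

The alternation tracks the final sound of the stem — -o when the stem ends in a voiceless consonant (*havoh*, *sinap*, *borhuk*); -or when the stem ends in a voiced consonant (*wasev*, *rubew*); -un when the stem ends in a vowel (*paro*, *notu*).
The final sound of *dovewruv* is /v/, which is a voiced consonant, so the suffix is -or, giving *dovewruvor*.

dovewruvor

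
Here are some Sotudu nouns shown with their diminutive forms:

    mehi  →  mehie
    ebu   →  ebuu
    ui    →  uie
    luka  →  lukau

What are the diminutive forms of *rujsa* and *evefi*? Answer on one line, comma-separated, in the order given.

rujsau, evefie

The suffix is conditioned by the last vowel: -e when the last vowel of the stem is a front vowel (*mehi*, *ui*); -u when the last vowel of the stem is a back vowel (*ebu*, *luka*).
*rujsa*: last vowel = /a/, a back vowel → -u → *rujsau*.
*evefi* — last vowel /i/ (a front vowel) → -e → *evefie*.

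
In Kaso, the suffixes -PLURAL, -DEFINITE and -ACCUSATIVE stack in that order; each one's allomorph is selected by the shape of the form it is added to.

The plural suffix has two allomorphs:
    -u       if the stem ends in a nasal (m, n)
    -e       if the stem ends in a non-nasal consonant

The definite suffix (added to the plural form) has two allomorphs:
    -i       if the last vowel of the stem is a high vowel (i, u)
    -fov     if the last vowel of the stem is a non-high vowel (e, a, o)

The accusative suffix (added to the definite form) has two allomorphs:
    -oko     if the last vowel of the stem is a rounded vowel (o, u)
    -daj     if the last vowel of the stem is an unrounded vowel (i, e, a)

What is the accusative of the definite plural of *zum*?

zumuidaj

*zum* — final consonant /m/ (a nasal) → -u → *zumu*.
The plural form *zumu*: last vowel = /u/, a high vowel → -i → *zumui*.
Since the last vowel of the definite form *zumui* is /i/ (an unrounded vowel), it takes -daj, giving *zumuidaj*.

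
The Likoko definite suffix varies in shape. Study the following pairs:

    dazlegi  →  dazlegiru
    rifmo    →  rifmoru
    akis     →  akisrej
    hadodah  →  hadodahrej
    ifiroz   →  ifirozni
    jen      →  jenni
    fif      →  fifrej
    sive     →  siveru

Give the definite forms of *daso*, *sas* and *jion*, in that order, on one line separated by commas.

dasoru, sasrej, jionni

The alternation tracks the final sound of the stem — -rej when the stem ends in a voiceless consonant (*akis*, *hadodah*, *fif*); -ni when the stem ends in a voiced consonant (*ifiroz*, *jen*); -ru when the stem ends in a vowel (*dazlegi*, *rifmo*, *sive*).
The final sound of *daso* is /o/, which is a vowel, so the suffix is -ru, giving *dasoru*.
The final sound of *sas* is /s/, which is a voiceless consonant, so the suffix is -rej, giving *sasrej*.
*jion*: final sound = /n/, a voiced consonant → -ni → *jionni*.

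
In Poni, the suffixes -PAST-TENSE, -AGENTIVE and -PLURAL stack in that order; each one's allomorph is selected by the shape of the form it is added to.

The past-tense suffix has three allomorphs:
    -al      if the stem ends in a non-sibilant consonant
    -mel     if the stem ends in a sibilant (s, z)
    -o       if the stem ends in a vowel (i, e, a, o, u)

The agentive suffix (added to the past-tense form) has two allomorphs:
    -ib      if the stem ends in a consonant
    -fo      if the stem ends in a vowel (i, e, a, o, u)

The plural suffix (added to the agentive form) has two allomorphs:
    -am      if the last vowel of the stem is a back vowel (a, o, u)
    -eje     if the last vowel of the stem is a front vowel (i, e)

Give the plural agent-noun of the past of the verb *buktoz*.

buktozmelibeje

Since the final sound of *buktoz* is /z/ (a sibilant), it takes -mel, giving *buktozmel*.
The past-tense form *buktozmel*: final sound = /l/, a consonant → -ib → *buktozmelib*.
The agentive form *buktozmelib* — last vowel /i/ (a front vowel) → -eje → *buktozmelibeje*.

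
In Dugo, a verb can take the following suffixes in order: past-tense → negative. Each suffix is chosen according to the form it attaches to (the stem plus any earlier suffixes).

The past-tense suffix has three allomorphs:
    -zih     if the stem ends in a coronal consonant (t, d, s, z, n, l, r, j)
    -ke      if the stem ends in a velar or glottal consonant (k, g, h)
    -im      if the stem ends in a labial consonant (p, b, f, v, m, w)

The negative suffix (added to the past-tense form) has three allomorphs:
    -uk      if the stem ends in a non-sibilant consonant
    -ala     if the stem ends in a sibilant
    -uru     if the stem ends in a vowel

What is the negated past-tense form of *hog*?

*hog* — final consonant /g/ (velar/glottal) → -ke → *hogke*.
Since the final sound of the past-tense form *hogke* is /e/ (a vowel), it takes -uru, giving *hogkeuru*.

hogkeuru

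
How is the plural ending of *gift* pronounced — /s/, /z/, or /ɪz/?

/s/

The stem *gift* ends in a voiceless non-sibilant consonant.
The plural suffix surfaces as /ɪz/ after sibilants, /s/ after other voiceless consonants, and /z/ after other voiced sounds.
So the plural -s on *gift* is pronounced /s/.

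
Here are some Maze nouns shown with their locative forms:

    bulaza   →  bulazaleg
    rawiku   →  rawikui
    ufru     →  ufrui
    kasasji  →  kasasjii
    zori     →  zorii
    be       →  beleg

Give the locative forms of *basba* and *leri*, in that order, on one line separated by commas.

basbaleg, lerii

The alternation tracks the last vowel of the stem — -i when the last vowel of the stem is a high vowel (*rawiku*, *ufru*, *kasasji*, *zori*); -leg when the last vowel of the stem is a non-high vowel (*bulaza*, *be*).
*basba* — last vowel /a/ (a non-high vowel) → -leg → *basbaleg*.
*leri* — last vowel /i/ (a high vowel) → -i → *lerii*.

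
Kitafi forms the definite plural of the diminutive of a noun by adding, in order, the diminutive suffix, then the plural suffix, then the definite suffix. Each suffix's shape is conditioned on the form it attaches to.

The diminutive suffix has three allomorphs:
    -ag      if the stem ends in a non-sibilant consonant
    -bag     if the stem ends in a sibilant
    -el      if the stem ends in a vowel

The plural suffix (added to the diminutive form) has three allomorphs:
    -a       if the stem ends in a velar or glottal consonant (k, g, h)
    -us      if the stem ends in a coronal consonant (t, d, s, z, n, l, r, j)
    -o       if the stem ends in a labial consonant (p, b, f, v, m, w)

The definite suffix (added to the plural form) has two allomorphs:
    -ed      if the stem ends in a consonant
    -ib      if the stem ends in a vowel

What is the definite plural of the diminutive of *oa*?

Since the final sound of *oa* is /a/ (a vowel), it takes -el, giving *oael*.
The diminutive form *oael* — final consonant /l/ (coronal) → -us → *oaelus*.
The plural form *oaelus*: final sound = /s/, a consonant → -ed → *oaelused*.

oaelused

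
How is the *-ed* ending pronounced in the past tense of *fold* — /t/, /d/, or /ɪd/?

The stem *fold* ends in /t/ or /d/.
The -ed suffix is realized as /ɪd/ after /t, d/; as /t/ after other voiceless consonants; and as /d/ after other voiced sounds.
So -ed on *fold* is pronounced /ɪd/.

/ɪd/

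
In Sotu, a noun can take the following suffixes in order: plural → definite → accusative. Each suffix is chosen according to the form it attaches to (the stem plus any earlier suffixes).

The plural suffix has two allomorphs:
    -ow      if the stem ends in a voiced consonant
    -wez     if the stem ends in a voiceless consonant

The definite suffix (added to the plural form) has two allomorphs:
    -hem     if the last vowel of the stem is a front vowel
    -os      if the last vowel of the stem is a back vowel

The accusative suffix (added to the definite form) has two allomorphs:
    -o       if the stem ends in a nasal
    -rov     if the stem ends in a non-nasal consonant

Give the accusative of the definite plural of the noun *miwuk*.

miwukwezhemo

Since the final consonant of *miwuk* is /k/ (voiceless), it takes -wez, giving *miwukwez*.
The last vowel of the plural form *miwukwez* is /e/, which is a front vowel, so the definite suffix is -hem, giving *miwukwezhem*.
The definite form *miwukwezhem*: final consonant = /m/, a nasal → -o → *miwukwezhemo*.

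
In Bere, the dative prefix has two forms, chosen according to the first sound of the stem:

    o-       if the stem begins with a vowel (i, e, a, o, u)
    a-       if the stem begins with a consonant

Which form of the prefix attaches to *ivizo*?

o-

*ivizo* — first sound /i/ (a vowel) → o-.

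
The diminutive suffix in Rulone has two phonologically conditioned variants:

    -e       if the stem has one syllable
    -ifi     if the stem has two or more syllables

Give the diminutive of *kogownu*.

kogownuifi

*kogownu* has 3 syllables, so the suffix is -ifi, giving *kogownuifi*.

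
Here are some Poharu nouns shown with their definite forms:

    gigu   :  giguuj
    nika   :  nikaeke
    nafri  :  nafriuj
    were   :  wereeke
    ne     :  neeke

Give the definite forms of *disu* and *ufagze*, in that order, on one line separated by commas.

Looking at the last vowel of each stem: -uj when the last vowel of the stem is a high vowel (*gigu*, *nafri*); -eke when the last vowel of the stem is a non-high vowel (*nika*, *were*, *ne*).
The last vowel of *disu* is /u/, which is a high vowel, so the suffix is -uj, giving *disuuj*.
*ufagze*: last vowel = /e/, a non-high vowel → -eke → *ufagzeeke*.

disuuj, ufagzeeke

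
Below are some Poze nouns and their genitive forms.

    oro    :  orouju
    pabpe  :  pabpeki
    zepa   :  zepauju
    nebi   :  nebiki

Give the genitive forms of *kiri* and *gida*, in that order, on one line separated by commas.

kiriki, gidauju

The pattern is front/back vowel harmony: -ki when the last vowel of the stem is a front vowel (*pabpe*, *nebi*); -uju when the last vowel of the stem is a back vowel (*oro*, *zepa*).
*kiri*: last vowel = /i/, a front vowel → -ki → *kiriki*.
Since the last vowel of *gida* is /a/ (a back vowel), it takes -uju, giving *gidauju*.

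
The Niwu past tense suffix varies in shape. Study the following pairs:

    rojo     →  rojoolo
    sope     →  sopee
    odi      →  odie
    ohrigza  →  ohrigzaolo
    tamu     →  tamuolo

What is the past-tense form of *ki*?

Looking at the last vowel of each stem: -e when the last vowel of the stem is a front vowel (*sope*, *odi*); -olo when the last vowel of the stem is a back vowel (*rojo*, *ohrigza*, *tamu*).
*ki*: last vowel = /i/, a front vowel → -e → *kie*.

kie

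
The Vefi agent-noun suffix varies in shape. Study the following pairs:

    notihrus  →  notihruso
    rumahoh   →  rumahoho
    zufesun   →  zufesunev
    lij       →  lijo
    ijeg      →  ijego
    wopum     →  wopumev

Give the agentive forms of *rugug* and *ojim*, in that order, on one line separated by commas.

rugugo, ojimev

Looking at the final consonant of each stem: -ev when the stem ends in a nasal (*zufesun*, *wopum*); -o when the stem ends in a non-nasal consonant (*notihrus*, *rumahoh*, *lij*, *ijeg*).
The final consonant of *rugug* is /g/, which is non-nasal, so the suffix is -o, giving *rugugo*.
*ojim* — final consonant /m/ (a nasal) → -ev → *ojimev*.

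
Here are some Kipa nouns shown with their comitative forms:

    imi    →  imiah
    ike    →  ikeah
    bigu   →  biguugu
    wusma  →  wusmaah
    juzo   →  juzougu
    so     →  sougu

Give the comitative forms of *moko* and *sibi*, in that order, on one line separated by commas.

The pattern is rounding harmony: -ugu when the last vowel of the stem is a rounded vowel (*bigu*, *juzo*, *so*); -ah when the last vowel of the stem is an unrounded vowel (*imi*, *ike*, *wusma*).
*moko* — last vowel /o/ (a rounded vowel) → -ugu → *mokougu*.
*sibi* — last vowel /i/ (an unrounded vowel) → -ah → *sibiah*.

mokougu, sibiah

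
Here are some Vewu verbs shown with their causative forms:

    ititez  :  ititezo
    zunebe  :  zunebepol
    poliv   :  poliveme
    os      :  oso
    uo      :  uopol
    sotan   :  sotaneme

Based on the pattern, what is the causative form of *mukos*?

The alternation tracks the final sound of the stem — -o when the stem ends in a sibilant (*ititez*, *os*); -eme when the stem ends in a non-sibilant consonant (*poliv*, *sotan*); -pol when the stem ends in a vowel (*zunebe*, *uo*).
Since the final sound of *mukos* is /s/ (a sibilant), it takes -o, giving *mukoso*.

mukoso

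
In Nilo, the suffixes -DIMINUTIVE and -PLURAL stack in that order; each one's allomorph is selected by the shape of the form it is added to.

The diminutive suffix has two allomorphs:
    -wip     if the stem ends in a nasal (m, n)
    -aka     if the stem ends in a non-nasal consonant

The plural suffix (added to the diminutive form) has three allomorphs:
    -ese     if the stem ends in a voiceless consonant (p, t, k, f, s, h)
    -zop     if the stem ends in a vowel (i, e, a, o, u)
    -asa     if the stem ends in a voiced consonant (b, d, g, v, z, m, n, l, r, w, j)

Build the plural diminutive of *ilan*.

ilanwipese

*ilan* — final consonant /n/ (a nasal) → -wip → *ilanwip*.
The final sound of the diminutive form *ilanwip* is /p/, which is a voiceless consonant, so the plural suffix is -ese, giving *ilanwipese*.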